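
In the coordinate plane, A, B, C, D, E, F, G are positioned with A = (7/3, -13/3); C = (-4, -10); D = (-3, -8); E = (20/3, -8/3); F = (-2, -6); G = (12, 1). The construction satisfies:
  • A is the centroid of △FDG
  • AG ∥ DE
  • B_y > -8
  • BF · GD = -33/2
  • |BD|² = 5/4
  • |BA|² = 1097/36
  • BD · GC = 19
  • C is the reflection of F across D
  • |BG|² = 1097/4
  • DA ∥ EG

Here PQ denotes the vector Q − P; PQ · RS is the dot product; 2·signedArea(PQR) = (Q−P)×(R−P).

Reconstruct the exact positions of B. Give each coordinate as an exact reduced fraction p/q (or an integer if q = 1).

1. B_x = -5/2  [BD · GC = 19 ∩ BF · GD = -33/2]
2. B_y = -7  [BD · GC = 19 ∩ BF · GD = -33/2]
   → B = (-5/2, -7)

B = (-5/2, -7)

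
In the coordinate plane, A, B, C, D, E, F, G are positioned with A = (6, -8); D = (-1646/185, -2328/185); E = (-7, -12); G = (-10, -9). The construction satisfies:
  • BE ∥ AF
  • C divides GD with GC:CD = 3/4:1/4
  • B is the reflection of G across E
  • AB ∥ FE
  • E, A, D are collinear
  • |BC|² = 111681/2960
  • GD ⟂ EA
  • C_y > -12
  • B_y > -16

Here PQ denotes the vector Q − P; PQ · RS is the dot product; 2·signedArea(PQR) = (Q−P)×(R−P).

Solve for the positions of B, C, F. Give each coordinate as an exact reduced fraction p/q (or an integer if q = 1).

1. B_x = -4  [B is the reflection of G across E]
2. B_y = -15  [B is the reflection of G across E]
   → B = (-4, -15)
3. C_x = -1697/185  [C divides GD with GC:CD = 3/4:1/4]
4. C_y = -8649/740  [C divides GD with GC:CD = 3/4:1/4]
   → C = (-1697/185, -8649/740)
5. F_x = 3  [AB ∥ FE ∩ BE ∥ AF]
6. F_y = -5  [AB ∥ FE ∩ BE ∥ AF]
   → F = (3, -5)

B = (-4, -15)
C = (-1697/185, -8649/740)
F = (3, -5)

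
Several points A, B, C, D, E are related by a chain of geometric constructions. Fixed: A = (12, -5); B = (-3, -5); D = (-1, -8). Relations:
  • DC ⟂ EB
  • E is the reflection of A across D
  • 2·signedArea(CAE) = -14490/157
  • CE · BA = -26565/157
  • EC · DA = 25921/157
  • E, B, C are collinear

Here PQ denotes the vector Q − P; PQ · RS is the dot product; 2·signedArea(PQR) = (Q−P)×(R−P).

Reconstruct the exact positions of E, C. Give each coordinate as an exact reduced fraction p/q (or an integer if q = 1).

C = (-427/157, -761/157)
E = (-14, -11)

1. E_x = -14  [E is the reflection of A across D]
2. E_y = -11  [E is the reflection of A across D]
   → E = (-14, -11)
3. C_x = -427/157  [E, B, C are collinear ∩ DC ⟂ EB]
4. C_y = -761/157  [E, B, C are collinear ∩ DC ⟂ EB]
   → C = (-427/157, -761/157)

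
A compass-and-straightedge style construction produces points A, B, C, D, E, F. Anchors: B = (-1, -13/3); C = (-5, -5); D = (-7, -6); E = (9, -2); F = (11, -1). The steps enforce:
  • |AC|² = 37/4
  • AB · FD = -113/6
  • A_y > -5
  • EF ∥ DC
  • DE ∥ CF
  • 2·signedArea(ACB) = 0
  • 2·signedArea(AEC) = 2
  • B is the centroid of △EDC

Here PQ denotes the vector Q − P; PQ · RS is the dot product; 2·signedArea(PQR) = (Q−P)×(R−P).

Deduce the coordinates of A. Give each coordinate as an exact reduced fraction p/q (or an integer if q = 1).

A = (-2, -9/2)

1. A_x = -2  [2·signedArea(ACB) = 0 ∩ 2·signedArea(AEC) = 2]
2. A_y = -9/2  [2·signedArea(ACB) = 0 ∩ 2·signedArea(AEC) = 2]
   → A = (-2, -9/2)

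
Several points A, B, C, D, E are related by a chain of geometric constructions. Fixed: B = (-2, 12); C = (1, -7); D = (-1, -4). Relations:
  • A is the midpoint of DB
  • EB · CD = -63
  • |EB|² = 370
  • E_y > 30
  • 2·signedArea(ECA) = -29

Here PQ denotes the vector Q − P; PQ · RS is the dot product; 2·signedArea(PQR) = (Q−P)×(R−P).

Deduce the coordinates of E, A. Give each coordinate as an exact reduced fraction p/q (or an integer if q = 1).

A = (-3/2, 4)
E = (-5, 31)

1. E_x = -5  [line 2·x + -3·y + 103 = 0 ∩ |EB|² = 370]
2. E_y = 31  [line 2·x + -3·y + 103 = 0 ∩ |EB|² = 370]
   → E = (-5, 31)
3. A_x = -3/2  [A is the midpoint of DB]
4. A_y = 4  [A is the midpoint of DB]
   → A = (-3/2, 4)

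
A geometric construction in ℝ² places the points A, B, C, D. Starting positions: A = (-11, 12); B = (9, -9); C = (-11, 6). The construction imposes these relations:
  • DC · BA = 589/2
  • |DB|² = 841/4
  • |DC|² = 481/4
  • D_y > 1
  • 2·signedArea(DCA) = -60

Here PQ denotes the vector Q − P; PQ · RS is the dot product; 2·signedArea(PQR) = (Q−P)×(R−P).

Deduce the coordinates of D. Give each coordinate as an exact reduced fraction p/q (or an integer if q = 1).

1. D_x = -1  [2·signedArea(DCA) = -60 ∩ DC · BA = 589/2]
2. D_y = 3/2  [2·signedArea(DCA) = -60 ∩ DC · BA = 589/2]
   → D = (-1, 3/2)

D = (-1, 3/2)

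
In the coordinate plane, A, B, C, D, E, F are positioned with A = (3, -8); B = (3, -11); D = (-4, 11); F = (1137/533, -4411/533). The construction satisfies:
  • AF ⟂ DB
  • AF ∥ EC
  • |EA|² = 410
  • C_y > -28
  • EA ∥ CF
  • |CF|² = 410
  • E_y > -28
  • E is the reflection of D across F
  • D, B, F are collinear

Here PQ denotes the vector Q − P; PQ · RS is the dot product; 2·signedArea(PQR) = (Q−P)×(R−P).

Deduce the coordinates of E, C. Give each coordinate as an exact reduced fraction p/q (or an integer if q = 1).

C = (3944/533, -14832/533)
E = (4406/533, -14685/533)

1. E_x = 4406/533  [E is the reflection of D across F]
2. E_y = -14685/533  [E is the reflection of D across F]
   → E = (4406/533, -14685/533)
3. C_x = 3944/533  [EA ∥ CF ∩ AF ∥ EC]
4. C_y = -14832/533  [EA ∥ CF ∩ AF ∥ EC]
   → C = (3944/533, -14832/533)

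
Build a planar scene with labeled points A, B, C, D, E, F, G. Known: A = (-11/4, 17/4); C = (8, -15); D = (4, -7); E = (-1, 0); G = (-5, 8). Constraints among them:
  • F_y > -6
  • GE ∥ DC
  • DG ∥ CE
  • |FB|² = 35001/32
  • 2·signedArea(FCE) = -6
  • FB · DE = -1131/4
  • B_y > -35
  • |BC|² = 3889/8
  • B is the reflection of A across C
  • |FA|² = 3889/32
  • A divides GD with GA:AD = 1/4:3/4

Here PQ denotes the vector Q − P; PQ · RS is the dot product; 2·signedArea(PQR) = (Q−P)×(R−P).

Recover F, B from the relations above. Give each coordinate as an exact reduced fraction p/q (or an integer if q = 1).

B = (75/4, -137/4)
F = (21/8, -43/8)

1. B_x = 75/4  [B is the reflection of A across C]
2. B_y = -137/4  [B is the reflection of A across C]
   → B = (75/4, -137/4)
3. F_x = 21/8  [2·signedArea(FCE) = -6 ∩ FB · DE = -1131/4]
4. F_y = -43/8  [2·signedArea(FCE) = -6 ∩ FB · DE = -1131/4]
   → F = (21/8, -43/8)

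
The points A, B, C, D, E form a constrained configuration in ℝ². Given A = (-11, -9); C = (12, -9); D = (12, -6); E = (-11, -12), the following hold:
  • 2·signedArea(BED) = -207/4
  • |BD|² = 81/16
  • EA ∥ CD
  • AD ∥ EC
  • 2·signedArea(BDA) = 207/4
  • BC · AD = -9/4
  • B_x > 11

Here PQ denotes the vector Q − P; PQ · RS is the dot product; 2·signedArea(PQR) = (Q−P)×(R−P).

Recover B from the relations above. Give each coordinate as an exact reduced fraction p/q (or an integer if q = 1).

1. B_x = 12  [2·signedArea(BDA) = 207/4 ∩ 2·signedArea(BED) = -207/4]
2. B_y = -33/4  [2·signedArea(BDA) = 207/4 ∩ 2·signedArea(BED) = -207/4]
   → B = (12, -33/4)

B = (12, -33/4)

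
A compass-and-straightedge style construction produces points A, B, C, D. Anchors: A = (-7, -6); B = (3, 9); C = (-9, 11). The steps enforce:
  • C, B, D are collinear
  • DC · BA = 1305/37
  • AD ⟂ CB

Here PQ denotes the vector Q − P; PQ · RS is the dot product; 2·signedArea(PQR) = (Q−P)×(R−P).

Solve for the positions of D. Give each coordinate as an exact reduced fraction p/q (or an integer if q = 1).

1. D_x = -159/37  [C, B, D are collinear ∩ AD ⟂ CB]
2. D_y = 378/37  [C, B, D are collinear ∩ AD ⟂ CB]
   → D = (-159/37, 378/37)

D = (-159/37, 378/37)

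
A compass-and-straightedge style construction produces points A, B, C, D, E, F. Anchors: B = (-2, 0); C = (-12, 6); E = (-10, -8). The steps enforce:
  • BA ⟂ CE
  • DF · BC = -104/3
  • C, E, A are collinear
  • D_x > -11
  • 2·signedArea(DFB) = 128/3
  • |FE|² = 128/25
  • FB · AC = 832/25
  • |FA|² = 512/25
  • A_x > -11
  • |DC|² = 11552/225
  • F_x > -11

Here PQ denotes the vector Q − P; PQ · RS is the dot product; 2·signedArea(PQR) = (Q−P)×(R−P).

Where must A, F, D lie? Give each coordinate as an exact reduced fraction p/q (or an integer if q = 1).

A = (-274/25, -32/25)
D = (-824/75, -82/75)
F = (-258/25, -144/25)

1. A_x = -274/25  [C, E, A are collinear ∩ BA ⟂ CE]
2. A_y = -32/25  [C, E, A are collinear ∩ BA ⟂ CE]
   → A = (-274/25, -32/25)
3. F_x = -258/25  [line 26/25·x + -182/25·y + -156/5 = 0 ∩ |FA|² = 512/25]
4. F_y = -144/25  [line 26/25·x + -182/25·y + -156/5 = 0 ∩ |FA|² = 512/25]
   → F = (-258/25, -144/25)
5. D_x = -824/75  [2·signedArea(DFB) = 128/3 ∩ DF · BC = -104/3]
6. D_y = -82/75  [2·signedArea(DFB) = 128/3 ∩ DF · BC = -104/3]
   → D = (-824/75, -82/75)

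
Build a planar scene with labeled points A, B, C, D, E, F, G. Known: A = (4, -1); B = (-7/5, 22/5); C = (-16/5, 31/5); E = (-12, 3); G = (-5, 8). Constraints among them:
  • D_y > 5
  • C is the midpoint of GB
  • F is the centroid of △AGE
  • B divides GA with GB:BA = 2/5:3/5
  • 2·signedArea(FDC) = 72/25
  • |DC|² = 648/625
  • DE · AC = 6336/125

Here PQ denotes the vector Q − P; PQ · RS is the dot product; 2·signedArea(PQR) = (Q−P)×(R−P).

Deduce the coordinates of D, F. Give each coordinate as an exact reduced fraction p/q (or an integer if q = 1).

1. D_x = -62/25  [line 36/5·x + -36/5·y + 7164/125 = 0 ∩ |DC|² = 648/625]
2. D_y = 137/25  [line 36/5·x + -36/5·y + 7164/125 = 0 ∩ |DC|² = 648/625]
   → D = (-62/25, 137/25)
3. F_x = -13/3  [F is the centroid of △AGE]
4. F_y = 10/3  [F is the centroid of △AGE]
   → F = (-13/3, 10/3)

D = (-62/25, 137/25)
F = (-13/3, 10/3)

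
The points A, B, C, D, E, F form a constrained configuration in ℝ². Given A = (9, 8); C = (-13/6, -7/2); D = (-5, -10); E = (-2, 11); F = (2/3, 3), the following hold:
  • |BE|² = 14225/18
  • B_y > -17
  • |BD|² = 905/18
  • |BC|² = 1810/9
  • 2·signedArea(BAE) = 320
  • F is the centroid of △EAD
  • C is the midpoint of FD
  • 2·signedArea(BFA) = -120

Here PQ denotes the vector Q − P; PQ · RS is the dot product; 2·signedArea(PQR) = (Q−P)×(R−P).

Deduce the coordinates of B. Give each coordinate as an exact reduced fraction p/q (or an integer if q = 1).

B = (-47/6, -33/2)

1. B_x = -47/6  [2·signedArea(BAE) = 320 ∩ 2·signedArea(BFA) = -120]
2. B_y = -33/2  [2·signedArea(BAE) = 320 ∩ 2·signedArea(BFA) = -120]
   → B = (-47/6, -33/2)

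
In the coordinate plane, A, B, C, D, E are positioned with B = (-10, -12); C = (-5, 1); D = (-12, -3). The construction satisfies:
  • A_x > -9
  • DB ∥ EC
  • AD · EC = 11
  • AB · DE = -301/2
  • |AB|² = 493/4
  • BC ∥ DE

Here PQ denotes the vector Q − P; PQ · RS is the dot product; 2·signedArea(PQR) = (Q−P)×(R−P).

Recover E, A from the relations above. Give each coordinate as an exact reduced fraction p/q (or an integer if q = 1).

A = (-17/2, -1)
E = (-7, 10)

1. E_x = -7  [DB ∥ EC ∩ BC ∥ DE]
2. E_y = 10  [DB ∥ EC ∩ BC ∥ DE]
   → E = (-7, 10)
3. A_x = -17/2  [AB · DE = -301/2 ∩ AD · EC = 11]
4. A_y = -1  [AB · DE = -301/2 ∩ AD · EC = 11]
   → A = (-17/2, -1)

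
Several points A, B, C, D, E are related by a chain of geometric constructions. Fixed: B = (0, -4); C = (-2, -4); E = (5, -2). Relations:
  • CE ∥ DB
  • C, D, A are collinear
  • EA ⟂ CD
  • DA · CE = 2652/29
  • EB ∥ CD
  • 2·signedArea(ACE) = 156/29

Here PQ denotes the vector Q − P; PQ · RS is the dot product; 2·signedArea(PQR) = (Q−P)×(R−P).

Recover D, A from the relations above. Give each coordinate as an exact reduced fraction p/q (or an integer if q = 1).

A = (137/29, -38/29)
D = (-7, -6)

1. D_x = -7  [CE ∥ DB ∩ EB ∥ CD]
2. D_y = -6  [CE ∥ DB ∩ EB ∥ CD]
   → D = (-7, -6)
3. A_x = 137/29  [C, D, A are collinear ∩ EA ⟂ CD]
4. A_y = -38/29  [C, D, A are collinear ∩ EA ⟂ CD]
   → A = (137/29, -38/29)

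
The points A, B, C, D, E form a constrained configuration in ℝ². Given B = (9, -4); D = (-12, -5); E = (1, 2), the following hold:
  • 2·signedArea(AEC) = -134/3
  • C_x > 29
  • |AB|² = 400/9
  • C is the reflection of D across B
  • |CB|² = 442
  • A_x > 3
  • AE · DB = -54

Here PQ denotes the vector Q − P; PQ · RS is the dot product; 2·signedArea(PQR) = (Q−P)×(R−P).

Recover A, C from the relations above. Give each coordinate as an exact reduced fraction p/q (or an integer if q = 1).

A = (11/3, 0)
C = (30, -3)

1. C_x = 30  [C is the reflection of D across B]
2. C_y = -3  [C is the reflection of D across B]
   → C = (30, -3)
3. A_x = 11/3  [2·signedArea(AEC) = -134/3 ∩ AE · DB = -54]
4. A_y = 0  [2·signedArea(AEC) = -134/3 ∩ AE · DB = -54]
   → A = (11/3, 0)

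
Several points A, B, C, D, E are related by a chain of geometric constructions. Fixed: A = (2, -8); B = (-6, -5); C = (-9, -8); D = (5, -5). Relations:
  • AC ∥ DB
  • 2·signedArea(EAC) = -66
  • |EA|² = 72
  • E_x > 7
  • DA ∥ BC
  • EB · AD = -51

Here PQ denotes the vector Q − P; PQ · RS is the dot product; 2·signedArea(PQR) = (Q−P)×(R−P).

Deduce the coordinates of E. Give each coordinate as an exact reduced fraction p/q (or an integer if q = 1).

1. E_x = 8  [2·signedArea(EAC) = -66 ∩ EB · AD = -51]
2. E_y = -2  [2·signedArea(EAC) = -66 ∩ EB · AD = -51]
   → E = (8, -2)

E = (8, -2)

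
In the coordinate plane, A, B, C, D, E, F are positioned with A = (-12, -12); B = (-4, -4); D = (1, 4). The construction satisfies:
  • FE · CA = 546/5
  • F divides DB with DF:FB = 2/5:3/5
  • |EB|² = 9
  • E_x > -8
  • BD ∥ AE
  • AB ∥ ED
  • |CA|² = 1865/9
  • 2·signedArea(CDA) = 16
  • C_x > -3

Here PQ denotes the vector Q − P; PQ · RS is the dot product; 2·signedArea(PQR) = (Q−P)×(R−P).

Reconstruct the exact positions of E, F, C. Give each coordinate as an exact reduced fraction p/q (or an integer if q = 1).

1. E_x = -7  [AB ∥ ED ∩ BD ∥ AE]
2. E_y = -4  [AB ∥ ED ∩ BD ∥ AE]
   → E = (-7, -4)
3. F_x = -1  [F divides DB with DF:FB = 2/5:3/5]
4. F_y = 4/5  [F divides DB with DF:FB = 2/5:3/5]
   → F = (-1, 4/5)
5. C_x = -7/3  [2·signedArea(CDA) = 16 ∩ FE · CA = 546/5]
6. C_y = -4/3  [2·signedArea(CDA) = 16 ∩ FE · CA = 546/5]
   → C = (-7/3, -4/3)

C = (-7/3, -4/3)
E = (-7, -4)
F = (-1, 4/5)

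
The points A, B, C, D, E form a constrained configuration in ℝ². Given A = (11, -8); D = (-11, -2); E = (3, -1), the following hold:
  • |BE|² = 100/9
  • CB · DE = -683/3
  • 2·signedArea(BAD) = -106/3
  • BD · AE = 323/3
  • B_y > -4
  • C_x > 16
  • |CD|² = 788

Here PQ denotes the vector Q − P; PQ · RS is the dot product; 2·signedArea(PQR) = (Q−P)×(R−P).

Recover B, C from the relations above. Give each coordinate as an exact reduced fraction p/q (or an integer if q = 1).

1. B_x = 1  [BD · AE = 323/3 ∩ 2·signedArea(BAD) = -106/3]
2. B_y = -11/3  [BD · AE = 323/3 ∩ 2·signedArea(BAD) = -106/3]
   → B = (1, -11/3)
3. C_x = 17  [line -14·x + -1·y + 238 = 0 ∩ |CD|² = 788]
4. C_y = 0  [line -14·x + -1·y + 238 = 0 ∩ |CD|² = 788]
   → C = (17, 0)

B = (1, -11/3)
C = (17, 0)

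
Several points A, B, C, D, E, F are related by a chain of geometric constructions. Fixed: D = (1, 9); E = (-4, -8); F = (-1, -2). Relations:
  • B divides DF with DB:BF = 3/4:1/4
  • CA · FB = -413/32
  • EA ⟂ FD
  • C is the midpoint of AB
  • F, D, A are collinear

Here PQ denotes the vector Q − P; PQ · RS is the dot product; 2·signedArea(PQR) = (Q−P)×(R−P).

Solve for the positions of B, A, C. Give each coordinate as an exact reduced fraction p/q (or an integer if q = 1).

A = (-269/125, -1042/125)
B = (-1/2, 3/4)
C = (-663/500, -3793/1000)

1. B_x = -1/2  [B divides DF with DB:BF = 3/4:1/4]
2. B_y = 3/4  [B divides DF with DB:BF = 3/4:1/4]
   → B = (-1/2, 3/4)
3. A_x = -269/125  [F, D, A are collinear ∩ EA ⟂ FD]
4. A_y = -1042/125  [F, D, A are collinear ∩ EA ⟂ FD]
   → A = (-269/125, -1042/125)
5. C_x = -663/500  [C is the midpoint of AB]
6. C_y = -3793/1000  [C is the midpoint of AB]
   → C = (-663/500, -3793/1000)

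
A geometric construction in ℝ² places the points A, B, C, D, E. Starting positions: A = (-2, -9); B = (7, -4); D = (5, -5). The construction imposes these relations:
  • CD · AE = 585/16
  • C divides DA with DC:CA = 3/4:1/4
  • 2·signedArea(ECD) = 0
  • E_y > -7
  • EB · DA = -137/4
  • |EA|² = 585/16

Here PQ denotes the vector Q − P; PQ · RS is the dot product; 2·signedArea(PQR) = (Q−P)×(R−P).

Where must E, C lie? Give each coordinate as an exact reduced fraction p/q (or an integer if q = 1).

1. E_x = 13/4  [line 7·x + 4·y + 5/4 = 0 ∩ |EA|² = 585/16]
2. E_y = -6  [line 7·x + 4·y + 5/4 = 0 ∩ |EA|² = 585/16]
   → E = (13/4, -6)
3. C_x = -1/4  [2·signedArea(ECD) = 0 ∩ C divides DA with DC:CA = 3/4:1/4]
4. C_y = -8  [2·signedArea(ECD) = 0 ∩ C divides DA with DC:CA = 3/4:1/4]
   → C = (-1/4, -8)

C = (-1/4, -8)
E = (13/4, -6)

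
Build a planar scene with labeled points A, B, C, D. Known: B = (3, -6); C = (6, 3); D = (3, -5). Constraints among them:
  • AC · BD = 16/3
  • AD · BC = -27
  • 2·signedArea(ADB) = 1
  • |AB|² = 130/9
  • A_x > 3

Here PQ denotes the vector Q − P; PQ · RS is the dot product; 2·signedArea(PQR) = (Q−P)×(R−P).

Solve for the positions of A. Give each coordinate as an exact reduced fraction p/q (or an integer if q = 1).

A = (4, -7/3)

1. A_x = 4  [AD · BC = -27 ∩ 2·signedArea(ADB) = 1]
2. A_y = -7/3  [AD · BC = -27 ∩ 2·signedArea(ADB) = 1]
   → A = (4, -7/3)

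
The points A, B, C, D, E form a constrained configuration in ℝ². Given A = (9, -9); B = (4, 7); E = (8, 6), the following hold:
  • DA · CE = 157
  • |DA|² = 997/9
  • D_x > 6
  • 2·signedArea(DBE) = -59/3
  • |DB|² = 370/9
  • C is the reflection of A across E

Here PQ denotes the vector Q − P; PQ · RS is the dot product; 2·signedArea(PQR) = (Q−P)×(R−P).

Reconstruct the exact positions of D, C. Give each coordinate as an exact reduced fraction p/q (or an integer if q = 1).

C = (7, 21)
D = (7, 4/3)

1. D_x = 7  [line 1·x + 4·y + -37/3 = 0 ∩ |DB|² = 370/9]
2. D_y = 4/3  [line 1·x + 4·y + -37/3 = 0 ∩ |DB|² = 370/9]
   → D = (7, 4/3)
3. C_x = 7  [C is the reflection of A across E]
4. C_y = 21  [C is the reflection of A across E]
   → C = (7, 21)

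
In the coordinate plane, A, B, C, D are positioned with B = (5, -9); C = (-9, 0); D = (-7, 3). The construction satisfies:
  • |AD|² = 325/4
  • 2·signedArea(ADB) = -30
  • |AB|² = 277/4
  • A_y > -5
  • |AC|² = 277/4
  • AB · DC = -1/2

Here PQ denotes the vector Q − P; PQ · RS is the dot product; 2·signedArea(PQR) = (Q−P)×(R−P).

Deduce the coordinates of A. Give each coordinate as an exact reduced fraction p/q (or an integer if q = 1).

A = (-2, -9/2)

1. A_x = -2  [2·signedArea(ADB) = -30 ∩ AB · DC = -1/2]
2. A_y = -9/2  [2·signedArea(ADB) = -30 ∩ AB · DC = -1/2]
   → A = (-2, -9/2)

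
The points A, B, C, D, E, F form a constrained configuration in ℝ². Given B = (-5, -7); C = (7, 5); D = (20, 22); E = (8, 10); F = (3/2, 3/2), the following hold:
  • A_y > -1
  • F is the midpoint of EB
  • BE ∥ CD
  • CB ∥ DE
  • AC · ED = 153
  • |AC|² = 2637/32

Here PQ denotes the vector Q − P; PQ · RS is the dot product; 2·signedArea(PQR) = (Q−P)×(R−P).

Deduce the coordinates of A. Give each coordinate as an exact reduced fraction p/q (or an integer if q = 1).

1. A_x = -1/8  [line -12·x + -12·y + -9 = 0 ∩ |AC|² = 2637/32]
2. A_y = -5/8  [line -12·x + -12·y + -9 = 0 ∩ |AC|² = 2637/32]
   → A = (-1/8, -5/8)

A = (-1/8, -5/8)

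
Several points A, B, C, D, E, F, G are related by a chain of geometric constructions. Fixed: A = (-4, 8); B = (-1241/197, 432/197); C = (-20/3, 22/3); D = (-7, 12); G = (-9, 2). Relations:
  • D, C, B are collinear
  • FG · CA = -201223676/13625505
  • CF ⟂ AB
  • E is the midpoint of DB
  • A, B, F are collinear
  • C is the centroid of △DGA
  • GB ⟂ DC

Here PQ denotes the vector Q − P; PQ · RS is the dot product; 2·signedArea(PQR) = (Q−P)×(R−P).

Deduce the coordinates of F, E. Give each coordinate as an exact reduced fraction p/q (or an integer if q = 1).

1. F_x = -6948492/1513945  [A, B, F are collinear ∩ CF ⟂ AB]
2. F_y = 29571352/4541835  [A, B, F are collinear ∩ CF ⟂ AB]
   → F = (-6948492/1513945, 29571352/4541835)
3. E_x = -1310/197  [E is the midpoint of DB]
4. E_y = 1398/197  [E is the midpoint of DB]
   → E = (-1310/197, 1398/197)

E = (-1310/197, 1398/197)
F = (-6948492/1513945, 29571352/4541835)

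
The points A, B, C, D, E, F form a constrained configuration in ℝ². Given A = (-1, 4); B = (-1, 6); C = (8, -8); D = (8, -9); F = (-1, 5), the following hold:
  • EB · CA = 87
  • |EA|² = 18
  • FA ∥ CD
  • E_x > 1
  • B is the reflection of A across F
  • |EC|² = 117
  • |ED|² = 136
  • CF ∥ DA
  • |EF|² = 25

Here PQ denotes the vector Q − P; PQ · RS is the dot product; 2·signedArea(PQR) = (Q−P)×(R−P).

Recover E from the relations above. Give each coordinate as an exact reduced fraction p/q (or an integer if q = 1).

E = (2, 1)

1. E_x = 2  [line 9·x + -12·y + -6 = 0 ∩ |ED|² = 136]
2. E_y = 1  [line 9·x + -12·y + -6 = 0 ∩ |ED|² = 136]
   → E = (2, 1)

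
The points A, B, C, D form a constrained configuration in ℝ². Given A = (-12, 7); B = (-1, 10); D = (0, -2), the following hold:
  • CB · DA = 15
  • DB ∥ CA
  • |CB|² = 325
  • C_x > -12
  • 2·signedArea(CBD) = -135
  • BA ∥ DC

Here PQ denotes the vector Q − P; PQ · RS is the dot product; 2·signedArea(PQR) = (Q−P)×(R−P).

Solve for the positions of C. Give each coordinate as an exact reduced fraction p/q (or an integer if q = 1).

C = (-11, -5)

1. C_x = -11  [DB ∥ CA ∩ BA ∥ DC]
2. C_y = -5  [DB ∥ CA ∩ BA ∥ DC]
   → C = (-11, -5)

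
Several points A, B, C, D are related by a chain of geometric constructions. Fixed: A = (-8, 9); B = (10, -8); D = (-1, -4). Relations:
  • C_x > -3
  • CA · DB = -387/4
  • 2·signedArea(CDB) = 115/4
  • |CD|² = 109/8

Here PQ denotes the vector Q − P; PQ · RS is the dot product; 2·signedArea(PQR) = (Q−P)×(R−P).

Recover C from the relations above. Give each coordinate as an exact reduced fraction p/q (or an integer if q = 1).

C = (-11/4, -3/4)

1. C_x = -11/4  [CA · DB = -387/4 ∩ 2·signedArea(CDB) = 115/4]
2. C_y = -3/4  [CA · DB = -387/4 ∩ 2·signedArea(CDB) = 115/4]
   → C = (-11/4, -3/4)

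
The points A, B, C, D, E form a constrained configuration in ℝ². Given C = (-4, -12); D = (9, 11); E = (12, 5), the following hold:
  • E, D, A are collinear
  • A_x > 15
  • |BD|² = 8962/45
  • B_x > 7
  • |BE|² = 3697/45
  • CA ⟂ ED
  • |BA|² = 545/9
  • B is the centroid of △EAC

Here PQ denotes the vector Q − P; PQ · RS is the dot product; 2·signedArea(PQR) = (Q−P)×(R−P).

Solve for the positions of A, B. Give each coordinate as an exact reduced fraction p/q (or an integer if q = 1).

A = (78/5, -11/5)
B = (118/15, -46/15)

1. A_x = 78/5  [E, D, A are collinear ∩ CA ⟂ ED]
2. A_y = -11/5  [E, D, A are collinear ∩ CA ⟂ ED]
   → A = (78/5, -11/5)
3. B_x = 118/15  [B is the centroid of △EAC]
4. B_y = -46/15  [B is the centroid of △EAC]
   → B = (118/15, -46/15)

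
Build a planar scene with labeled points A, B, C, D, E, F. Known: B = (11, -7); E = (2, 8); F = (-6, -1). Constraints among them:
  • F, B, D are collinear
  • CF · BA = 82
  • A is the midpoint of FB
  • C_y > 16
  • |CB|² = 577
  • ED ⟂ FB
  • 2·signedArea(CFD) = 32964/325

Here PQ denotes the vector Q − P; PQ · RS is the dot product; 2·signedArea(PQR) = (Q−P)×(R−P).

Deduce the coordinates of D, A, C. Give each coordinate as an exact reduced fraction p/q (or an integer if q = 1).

1. D_x = -556/325  [F, B, D are collinear ∩ ED ⟂ FB]
2. D_y = -817/325  [F, B, D are collinear ∩ ED ⟂ FB]
   → D = (-556/325, -817/325)
3. A_x = 5/2  [A is the midpoint of FB]
4. A_y = -4  [A is the midpoint of FB]
   → A = (5/2, -4)
5. C_x = 10  [2·signedArea(CFD) = 32964/325 ∩ CF · BA = 82]
6. C_y = 17  [2·signedArea(CFD) = 32964/325 ∩ CF · BA = 82]
   → C = (10, 17)

A = (5/2, -4)
C = (10, 17)
D = (-556/325, -817/325)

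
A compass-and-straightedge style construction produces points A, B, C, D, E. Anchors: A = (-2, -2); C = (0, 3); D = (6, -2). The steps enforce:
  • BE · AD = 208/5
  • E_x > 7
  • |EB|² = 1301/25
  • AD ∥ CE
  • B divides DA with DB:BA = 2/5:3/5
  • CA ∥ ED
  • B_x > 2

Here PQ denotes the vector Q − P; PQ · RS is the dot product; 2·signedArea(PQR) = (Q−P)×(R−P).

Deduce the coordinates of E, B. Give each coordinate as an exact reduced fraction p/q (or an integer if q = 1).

B = (14/5, -2)
E = (8, 3)

1. E_x = 8  [CA ∥ ED ∩ AD ∥ CE]
2. E_y = 3  [CA ∥ ED ∩ AD ∥ CE]
   → E = (8, 3)
3. B_x = 14/5  [B divides DA with DB:BA = 2/5:3/5]
4. B_y = -2  [B divides DA with DB:BA = 2/5:3/5]
   → B = (14/5, -2)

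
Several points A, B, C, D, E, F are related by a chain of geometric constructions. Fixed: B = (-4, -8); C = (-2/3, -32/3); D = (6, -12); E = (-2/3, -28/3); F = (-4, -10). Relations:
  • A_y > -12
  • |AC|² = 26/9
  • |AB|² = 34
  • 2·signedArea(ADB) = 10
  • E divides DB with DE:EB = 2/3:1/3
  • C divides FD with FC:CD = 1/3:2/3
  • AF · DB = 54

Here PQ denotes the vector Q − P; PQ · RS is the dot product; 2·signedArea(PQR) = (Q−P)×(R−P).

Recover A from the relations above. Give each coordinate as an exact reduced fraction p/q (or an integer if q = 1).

1. A_x = 1  [2·signedArea(ADB) = 10 ∩ AF · DB = 54]
2. A_y = -11  [2·signedArea(ADB) = 10 ∩ AF · DB = 54]
   → A = (1, -11)

A = (1, -11)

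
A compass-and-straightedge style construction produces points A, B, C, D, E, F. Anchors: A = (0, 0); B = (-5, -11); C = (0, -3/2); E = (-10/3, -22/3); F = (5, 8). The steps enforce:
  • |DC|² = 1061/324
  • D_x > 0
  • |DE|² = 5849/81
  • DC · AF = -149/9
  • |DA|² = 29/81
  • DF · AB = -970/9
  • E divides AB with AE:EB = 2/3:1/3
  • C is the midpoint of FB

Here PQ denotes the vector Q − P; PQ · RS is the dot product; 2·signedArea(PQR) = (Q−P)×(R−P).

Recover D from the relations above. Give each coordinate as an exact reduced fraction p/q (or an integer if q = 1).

1. D_x = 5/9  [DC · AF = -149/9 ∩ DF · AB = -970/9]
2. D_y = 2/9  [DC · AF = -149/9 ∩ DF · AB = -970/9]
   → D = (5/9, 2/9)

D = (5/9, 2/9)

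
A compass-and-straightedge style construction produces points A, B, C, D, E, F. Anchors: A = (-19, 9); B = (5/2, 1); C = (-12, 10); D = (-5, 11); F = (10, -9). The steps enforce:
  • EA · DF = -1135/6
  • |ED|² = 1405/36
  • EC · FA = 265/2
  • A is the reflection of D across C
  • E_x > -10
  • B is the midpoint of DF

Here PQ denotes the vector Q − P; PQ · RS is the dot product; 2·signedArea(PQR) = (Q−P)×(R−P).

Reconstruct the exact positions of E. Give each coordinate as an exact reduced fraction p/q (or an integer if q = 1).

1. E_x = -19/2  [EC · FA = 265/2 ∩ EA · DF = -1135/6]
2. E_y = 20/3  [EC · FA = 265/2 ∩ EA · DF = -1135/6]
   → E = (-19/2, 20/3)

E = (-19/2, 20/3)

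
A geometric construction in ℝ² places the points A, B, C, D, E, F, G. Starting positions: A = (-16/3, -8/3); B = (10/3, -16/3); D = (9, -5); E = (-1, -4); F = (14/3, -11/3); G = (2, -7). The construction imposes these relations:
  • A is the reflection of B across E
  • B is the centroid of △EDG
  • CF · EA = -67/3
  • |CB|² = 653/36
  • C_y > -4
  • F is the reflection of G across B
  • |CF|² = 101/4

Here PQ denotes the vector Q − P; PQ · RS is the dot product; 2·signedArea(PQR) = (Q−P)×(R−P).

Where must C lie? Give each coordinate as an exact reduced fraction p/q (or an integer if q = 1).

C = (-1/3, -19/6)

1. C_x = -1/3  [line 13/3·x + -4/3·y + -25/9 = 0 ∩ |CB|² = 653/36]
2. C_y = -19/6  [line 13/3·x + -4/3·y + -25/9 = 0 ∩ |CB|² = 653/36]
   → C = (-1/3, -19/6)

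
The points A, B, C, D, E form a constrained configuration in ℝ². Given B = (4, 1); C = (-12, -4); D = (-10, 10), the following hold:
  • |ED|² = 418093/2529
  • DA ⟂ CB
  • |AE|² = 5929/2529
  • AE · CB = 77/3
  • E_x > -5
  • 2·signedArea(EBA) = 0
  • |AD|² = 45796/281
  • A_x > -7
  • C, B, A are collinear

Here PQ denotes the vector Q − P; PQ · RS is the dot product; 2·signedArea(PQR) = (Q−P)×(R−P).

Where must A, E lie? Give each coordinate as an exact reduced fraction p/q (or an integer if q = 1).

A = (-1740/281, -614/281)
E = (-3988/843, -1457/843)

1. A_x = -1740/281  [C, B, A are collinear ∩ DA ⟂ CB]
2. A_y = -614/281  [C, B, A are collinear ∩ DA ⟂ CB]
   → A = (-1740/281, -614/281)
3. E_x = -3988/843  [2·signedArea(EBA) = 0 ∩ AE · CB = 77/3]
4. E_y = -1457/843  [2·signedArea(EBA) = 0 ∩ AE · CB = 77/3]
   → E = (-3988/843, -1457/843)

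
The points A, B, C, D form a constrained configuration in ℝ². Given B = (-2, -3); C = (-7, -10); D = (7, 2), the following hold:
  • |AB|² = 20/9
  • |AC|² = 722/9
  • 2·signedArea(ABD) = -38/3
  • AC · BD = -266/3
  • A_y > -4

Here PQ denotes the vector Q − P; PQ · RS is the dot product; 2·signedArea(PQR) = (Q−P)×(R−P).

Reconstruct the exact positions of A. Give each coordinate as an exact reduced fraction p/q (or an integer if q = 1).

1. A_x = -2/3  [2·signedArea(ABD) = -38/3 ∩ AC · BD = -266/3]
2. A_y = -11/3  [2·signedArea(ABD) = -38/3 ∩ AC · BD = -266/3]
   → A = (-2/3, -11/3)

A = (-2/3, -11/3)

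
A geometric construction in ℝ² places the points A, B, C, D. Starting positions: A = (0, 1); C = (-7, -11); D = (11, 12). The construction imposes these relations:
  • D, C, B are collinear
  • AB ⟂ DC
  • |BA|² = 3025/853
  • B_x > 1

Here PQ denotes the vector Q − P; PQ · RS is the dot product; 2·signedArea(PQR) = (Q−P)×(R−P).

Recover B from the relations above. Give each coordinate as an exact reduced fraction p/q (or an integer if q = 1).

B = (1265/853, -137/853)

1. B_x = 1265/853  [D, C, B are collinear ∩ AB ⟂ DC]
2. B_y = -137/853  [D, C, B are collinear ∩ AB ⟂ DC]
   → B = (1265/853, -137/853)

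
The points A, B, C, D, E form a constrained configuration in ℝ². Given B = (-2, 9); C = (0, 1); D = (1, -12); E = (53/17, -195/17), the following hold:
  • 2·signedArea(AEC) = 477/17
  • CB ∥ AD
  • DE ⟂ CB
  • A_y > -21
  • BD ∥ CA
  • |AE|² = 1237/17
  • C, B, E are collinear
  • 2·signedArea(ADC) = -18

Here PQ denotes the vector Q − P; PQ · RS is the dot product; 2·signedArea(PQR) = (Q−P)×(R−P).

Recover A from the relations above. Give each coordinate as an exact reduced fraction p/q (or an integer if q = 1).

1. A_x = 3  [CB ∥ AD ∩ BD ∥ CA]
2. A_y = -20  [CB ∥ AD ∩ BD ∥ CA]
   → A = (3, -20)

A = (3, -20)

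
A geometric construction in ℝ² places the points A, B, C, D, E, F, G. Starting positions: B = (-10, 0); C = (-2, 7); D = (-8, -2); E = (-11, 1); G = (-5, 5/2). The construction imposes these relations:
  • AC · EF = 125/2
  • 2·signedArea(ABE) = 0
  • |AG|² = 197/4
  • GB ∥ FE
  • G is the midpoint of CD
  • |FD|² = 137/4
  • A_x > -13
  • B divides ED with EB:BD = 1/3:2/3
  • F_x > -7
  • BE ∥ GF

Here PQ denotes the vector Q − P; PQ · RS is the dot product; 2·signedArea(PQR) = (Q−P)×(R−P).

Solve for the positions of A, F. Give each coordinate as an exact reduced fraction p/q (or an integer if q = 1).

A = (-12, 2)
F = (-6, 7/2)

1. F_x = -6  [GB ∥ FE ∩ BE ∥ GF]
2. F_y = 7/2  [GB ∥ FE ∩ BE ∥ GF]
   → F = (-6, 7/2)
3. A_x = -12  [2·signedArea(ABE) = 0 ∩ AC · EF = 125/2]
4. A_y = 2  [2·signedArea(ABE) = 0 ∩ AC · EF = 125/2]
   → A = (-12, 2)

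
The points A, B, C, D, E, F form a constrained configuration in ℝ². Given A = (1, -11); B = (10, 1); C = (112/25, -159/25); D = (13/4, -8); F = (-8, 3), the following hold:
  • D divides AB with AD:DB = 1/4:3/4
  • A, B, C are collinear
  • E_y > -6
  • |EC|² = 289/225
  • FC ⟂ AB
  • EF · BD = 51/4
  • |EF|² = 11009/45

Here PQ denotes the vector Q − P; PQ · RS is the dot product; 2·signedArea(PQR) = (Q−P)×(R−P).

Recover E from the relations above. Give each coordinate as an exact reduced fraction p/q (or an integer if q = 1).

1. E_x = 129/25  [line 27/4·x + 9·y + 57/4 = 0 ∩ |EC|² = 289/225]
2. E_y = -409/75  [line 27/4·x + 9·y + 57/4 = 0 ∩ |EC|² = 289/225]
   → E = (129/25, -409/75)

E = (129/25, -409/75)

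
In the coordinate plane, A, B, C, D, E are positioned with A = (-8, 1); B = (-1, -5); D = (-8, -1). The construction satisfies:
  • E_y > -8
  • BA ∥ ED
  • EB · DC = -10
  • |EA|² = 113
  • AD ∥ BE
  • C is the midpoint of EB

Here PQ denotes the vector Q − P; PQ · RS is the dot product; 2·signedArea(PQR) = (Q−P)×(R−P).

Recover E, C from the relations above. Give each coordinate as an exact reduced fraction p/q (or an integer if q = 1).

C = (-1, -6)
E = (-1, -7)

1. E_x = -1  [BA ∥ ED ∩ AD ∥ BE]
2. E_y = -7  [BA ∥ ED ∩ AD ∥ BE]
   → E = (-1, -7)
3. C_x = -1  [C is the midpoint of EB]
4. C_y = -6  [C is the midpoint of EB]
   → C = (-1, -6)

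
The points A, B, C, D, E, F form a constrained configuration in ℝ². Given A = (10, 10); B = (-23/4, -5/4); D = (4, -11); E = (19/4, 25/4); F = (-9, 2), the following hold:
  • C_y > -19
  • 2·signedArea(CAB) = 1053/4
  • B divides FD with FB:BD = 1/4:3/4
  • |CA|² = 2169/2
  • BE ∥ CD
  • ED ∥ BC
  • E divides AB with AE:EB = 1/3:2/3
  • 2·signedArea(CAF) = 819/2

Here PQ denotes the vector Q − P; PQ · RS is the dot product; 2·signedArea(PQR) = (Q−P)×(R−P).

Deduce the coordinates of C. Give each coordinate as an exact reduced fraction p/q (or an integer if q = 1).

1. C_x = -13/2  [BE ∥ CD ∩ ED ∥ BC]
2. C_y = -37/2  [BE ∥ CD ∩ ED ∥ BC]
   → C = (-13/2, -37/2)

C = (-13/2, -37/2)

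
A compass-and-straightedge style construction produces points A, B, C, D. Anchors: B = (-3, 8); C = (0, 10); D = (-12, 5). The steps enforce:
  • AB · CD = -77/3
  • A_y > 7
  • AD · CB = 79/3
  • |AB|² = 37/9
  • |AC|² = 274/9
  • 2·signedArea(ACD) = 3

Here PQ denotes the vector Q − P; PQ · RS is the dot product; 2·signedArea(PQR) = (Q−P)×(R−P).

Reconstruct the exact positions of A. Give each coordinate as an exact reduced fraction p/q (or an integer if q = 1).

1. A_x = -5  [AD · CB = 79/3 ∩ 2·signedArea(ACD) = 3]
2. A_y = 23/3  [AD · CB = 79/3 ∩ 2·signedArea(ACD) = 3]
   → A = (-5, 23/3)

A = (-5, 23/3)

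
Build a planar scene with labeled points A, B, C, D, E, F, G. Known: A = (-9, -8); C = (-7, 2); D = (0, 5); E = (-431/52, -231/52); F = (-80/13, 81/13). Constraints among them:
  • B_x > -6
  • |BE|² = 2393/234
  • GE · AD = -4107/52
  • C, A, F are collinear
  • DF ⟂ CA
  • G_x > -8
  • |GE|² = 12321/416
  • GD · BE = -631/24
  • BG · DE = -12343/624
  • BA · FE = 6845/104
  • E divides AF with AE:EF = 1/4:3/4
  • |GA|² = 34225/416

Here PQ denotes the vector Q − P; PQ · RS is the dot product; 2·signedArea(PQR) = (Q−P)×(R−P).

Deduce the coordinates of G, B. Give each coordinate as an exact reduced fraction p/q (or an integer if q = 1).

B = (-899/156, -129/52)
G = (-751/104, 93/104)

1. B_x = -899/156  [line 111/52·x + 555/52·y + 4033/104 = 0 ∩ |BE|² = 2393/234]
2. B_y = -129/52  [line 111/52·x + 555/52·y + 4033/104 = 0 ∩ |BE|² = 2393/234]
   → B = (-899/156, -129/52)
3. G_x = -751/104  [GD · BE = -631/24 ∩ BG · DE = -12343/624]
4. G_y = 93/104  [GD · BE = -631/24 ∩ BG · DE = -12343/624]
   → G = (-751/104, 93/104)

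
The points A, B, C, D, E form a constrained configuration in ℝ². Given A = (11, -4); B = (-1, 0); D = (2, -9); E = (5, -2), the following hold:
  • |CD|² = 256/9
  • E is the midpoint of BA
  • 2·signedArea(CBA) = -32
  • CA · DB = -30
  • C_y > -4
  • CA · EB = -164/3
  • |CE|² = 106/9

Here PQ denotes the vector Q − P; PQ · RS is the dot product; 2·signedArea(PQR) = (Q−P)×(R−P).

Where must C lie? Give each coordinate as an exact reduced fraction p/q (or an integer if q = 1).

C = (2, -11/3)

1. C_x = 2  [CA · DB = -30 ∩ 2·signedArea(CBA) = -32]
2. C_y = -11/3  [CA · DB = -30 ∩ 2·signedArea(CBA) = -32]
   → C = (2, -11/3)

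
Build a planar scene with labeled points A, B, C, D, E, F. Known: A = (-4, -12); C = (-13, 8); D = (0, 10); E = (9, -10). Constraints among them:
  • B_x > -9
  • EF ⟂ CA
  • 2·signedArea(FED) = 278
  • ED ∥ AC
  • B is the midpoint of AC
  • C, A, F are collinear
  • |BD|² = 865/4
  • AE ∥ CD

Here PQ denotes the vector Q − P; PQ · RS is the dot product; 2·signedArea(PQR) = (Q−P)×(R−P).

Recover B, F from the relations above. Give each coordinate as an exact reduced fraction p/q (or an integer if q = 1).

1. B_x = -17/2  [B is the midpoint of AC]
2. B_y = -2  [B is the midpoint of AC]
   → B = (-17/2, -2)
3. F_x = -1231/481  [C, A, F are collinear ∩ EF ⟂ CA]
4. F_y = -7312/481  [C, A, F are collinear ∩ EF ⟂ CA]
   → F = (-1231/481, -7312/481)

B = (-17/2, -2)
F = (-1231/481, -7312/481)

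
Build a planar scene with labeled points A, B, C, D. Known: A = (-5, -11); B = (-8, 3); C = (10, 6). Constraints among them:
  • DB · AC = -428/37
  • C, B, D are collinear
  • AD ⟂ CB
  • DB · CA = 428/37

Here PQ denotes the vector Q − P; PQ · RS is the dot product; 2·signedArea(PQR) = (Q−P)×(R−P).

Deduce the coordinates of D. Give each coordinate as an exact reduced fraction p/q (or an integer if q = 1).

D = (-272/37, 115/37)

1. D_x = -272/37  [C, B, D are collinear ∩ AD ⟂ CB]
2. D_y = 115/37  [C, B, D are collinear ∩ AD ⟂ CB]
   → D = (-272/37, 115/37)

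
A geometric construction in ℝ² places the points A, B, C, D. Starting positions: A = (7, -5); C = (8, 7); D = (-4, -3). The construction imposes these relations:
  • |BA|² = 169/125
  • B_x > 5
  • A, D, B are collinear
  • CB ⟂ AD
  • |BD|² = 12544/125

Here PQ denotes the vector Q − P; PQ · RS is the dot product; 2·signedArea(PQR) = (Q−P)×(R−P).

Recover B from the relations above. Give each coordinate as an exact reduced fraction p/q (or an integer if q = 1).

1. B_x = 732/125  [A, D, B are collinear ∩ CB ⟂ AD]
2. B_y = -599/125  [A, D, B are collinear ∩ CB ⟂ AD]
   → B = (732/125, -599/125)

B = (732/125, -599/125)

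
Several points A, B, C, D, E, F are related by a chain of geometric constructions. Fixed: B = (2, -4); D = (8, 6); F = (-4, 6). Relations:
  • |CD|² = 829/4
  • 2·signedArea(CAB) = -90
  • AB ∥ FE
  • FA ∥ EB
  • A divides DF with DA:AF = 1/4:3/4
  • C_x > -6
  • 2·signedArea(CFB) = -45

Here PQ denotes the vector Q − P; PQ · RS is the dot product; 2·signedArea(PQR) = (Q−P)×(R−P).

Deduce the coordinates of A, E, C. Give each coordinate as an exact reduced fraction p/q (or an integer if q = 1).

A = (5, 6)
C = (-11/2, 1)
E = (-7, -4)

1. A_x = 5  [A divides DF with DA:AF = 1/4:3/4]
2. A_y = 6  [A divides DF with DA:AF = 1/4:3/4]
   → A = (5, 6)
3. E_x = -7  [FA ∥ EB ∩ AB ∥ FE]
4. E_y = -4  [FA ∥ EB ∩ AB ∥ FE]
   → E = (-7, -4)
5. C_x = -11/2  [2·signedArea(CFB) = -45 ∩ 2·signedArea(CAB) = -90]
6. C_y = 1  [2·signedArea(CFB) = -45 ∩ 2·signedArea(CAB) = -90]
   → C = (-11/2, 1)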